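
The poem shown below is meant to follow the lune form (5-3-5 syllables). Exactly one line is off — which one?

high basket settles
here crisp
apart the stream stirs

Line 2

Line 1: "high basket settles": 1+2+2 = 5 ✓
Line 2: "here crisp": 1+1 = 2 (expected 3)
Line 3: "apart the stream stirs": 2+1+1+1 = 5 ✓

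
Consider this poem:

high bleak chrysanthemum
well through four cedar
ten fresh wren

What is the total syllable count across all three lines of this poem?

14

Line 1: high(1) + bleak(1) + chrysanthemum(4) = 6
Line 2: well(1) + through(1) + four(1) + cedar(2) = 5
Line 3: ten(1) + fresh(1) + wren(1) = 3
Total: 6 + 5 + 3 = 14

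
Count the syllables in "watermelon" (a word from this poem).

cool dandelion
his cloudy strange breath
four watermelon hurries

4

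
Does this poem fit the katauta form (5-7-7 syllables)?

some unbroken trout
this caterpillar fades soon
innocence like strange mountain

Line 1: some(1) + unbroken(3) + trout(1) = 5 ✓
Line 2: this(1) + caterpillar(4) + fades(1) + soon(1) = 7 ✓
Line 3: innocence(3) + like(1) + strange(1) + mountain(2) = 7 ✓

Yes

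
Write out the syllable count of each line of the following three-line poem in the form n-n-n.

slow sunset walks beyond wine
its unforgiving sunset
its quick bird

7-7-3

Line 1: slow (1), sunset (2), walks (1), beyond (2), wine (1) → 7
Line 2: its (1), unforgiving (4), sunset (2) → 7
Line 3: its (1), quick (1), bird (1) → 3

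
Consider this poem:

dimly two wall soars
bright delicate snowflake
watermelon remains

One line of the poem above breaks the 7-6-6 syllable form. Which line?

Line 1

Line 1: dimly(2) + two(1) + wall(1) + soars(1) = 5 (expected 7)
Line 2: bright(1) + delicate(3) + snowflake(2) = 6 ✓
Line 3: watermelon(4) + remains(2) = 6 ✓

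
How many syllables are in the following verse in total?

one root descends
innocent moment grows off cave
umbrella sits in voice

Line 1: "one root descends": 1+1+2 = 4
Line 2: "innocent moment grows off cave": 3+2+1+1+1 = 8
Line 3: "umbrella sits in voice": 3+1+1+1 = 6
Total: 4 + 8 + 6 = 18

18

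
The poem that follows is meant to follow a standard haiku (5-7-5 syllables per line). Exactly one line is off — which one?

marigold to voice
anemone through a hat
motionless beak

Line 3

Line 1: "marigold to voice": 3+1+1 = 5 ✓
Line 2: "anemone through a hat": 4+1+1+1 = 7 ✓
Line 3: "motionless beak": 3+1 = 4 (expected 5)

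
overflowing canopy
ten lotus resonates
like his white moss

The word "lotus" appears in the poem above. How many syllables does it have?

2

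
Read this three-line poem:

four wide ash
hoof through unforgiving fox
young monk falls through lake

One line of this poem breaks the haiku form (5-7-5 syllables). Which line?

The first line

Line 1: "four wide ash": 1+1+1 = 3 (expected 5)
Line 2: "hoof through unforgiving fox": 1+1+4+1 = 7 ✓
Line 3: "young monk falls through lake": 1+1+1+1+1 = 5 ✓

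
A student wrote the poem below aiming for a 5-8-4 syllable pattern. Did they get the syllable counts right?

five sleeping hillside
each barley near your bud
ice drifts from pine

Line 1: five(1) + sleeping(2) + hillside(2) = 5 ✓
Line 2: each(1) + barley(2) + near(1) + your(1) + bud(1) = 6 (expected 8)
Line 3: ice(1) + drifts(1) + from(1) + pine(1) = 4 ✓

No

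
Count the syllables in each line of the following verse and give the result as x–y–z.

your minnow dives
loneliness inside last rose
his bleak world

4–7–3

Line 1: your (1), minnow (2), dives (1) → 4
Line 2: loneliness (3), inside (2), last (1), rose (1) → 7
Line 3: his (1), bleak (1), world (1) → 3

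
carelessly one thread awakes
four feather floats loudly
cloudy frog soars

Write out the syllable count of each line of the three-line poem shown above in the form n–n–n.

Line 1: carelessly(3) + one(1) + thread(1) + awakes(2) = 7
Line 2: four(1) + feather(2) + floats(1) + loudly(2) = 6
Line 3: cloudy(2) + frog(1) + soars(1) = 4

7–6–4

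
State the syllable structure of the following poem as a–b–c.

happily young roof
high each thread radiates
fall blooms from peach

5–6–4

Line 1: "happily young roof": 3+1+1 = 5
Line 2: "high each thread radiates": 1+1+1+3 = 6
Line 3: "fall blooms from peach": 1+1+1+1 = 4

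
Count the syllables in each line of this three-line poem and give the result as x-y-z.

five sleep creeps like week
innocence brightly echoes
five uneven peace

5-7-5

Line 1: five(1) + sleep(1) + creeps(1) + like(1) + week(1) = 5
Line 2: innocence(3) + brightly(2) + echoes(2) = 7
Line 3: five(1) + uneven(3) + peace(1) = 5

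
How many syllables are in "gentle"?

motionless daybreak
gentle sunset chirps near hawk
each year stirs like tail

"gentle" has 2 syllables.

2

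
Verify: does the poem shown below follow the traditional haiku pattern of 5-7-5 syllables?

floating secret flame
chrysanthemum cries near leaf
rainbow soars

Line 1: floating(2) + secret(2) + flame(1) = 5 ✓
Line 2: chrysanthemum(4) + cries(1) + near(1) + leaf(1) = 7 ✓
Line 3: rainbow(2) + soars(1) = 3 (expected 5)

No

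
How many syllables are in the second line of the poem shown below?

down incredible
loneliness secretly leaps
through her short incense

7

The second line: "loneliness secretly leaps": 3+3+1 = 7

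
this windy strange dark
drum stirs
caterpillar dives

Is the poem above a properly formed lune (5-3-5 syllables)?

No

Line 1: "this windy strange dark": 1+2+1+1 = 5 ✓
Line 2: "drum stirs": 1+1 = 2 (expected 3)
Line 3: "caterpillar dives": 4+1 = 5 ✓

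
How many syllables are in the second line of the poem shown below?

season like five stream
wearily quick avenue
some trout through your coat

7

The second line: "wearily quick avenue": 3+1+3 = 7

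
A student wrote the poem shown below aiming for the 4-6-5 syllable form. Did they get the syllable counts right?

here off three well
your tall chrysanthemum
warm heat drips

Line 1: here (1), off (1), three (1), well (1) → 4 ✓
Line 2: your (1), tall (1), chrysanthemum (4) → 6 ✓
Line 3: warm (1), heat (1), drips (1) → 3 (expected 5)

No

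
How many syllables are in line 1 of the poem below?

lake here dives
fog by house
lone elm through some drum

Line 1: lake(1) + here(1) + dives(1) = 3

3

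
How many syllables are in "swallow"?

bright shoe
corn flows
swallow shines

2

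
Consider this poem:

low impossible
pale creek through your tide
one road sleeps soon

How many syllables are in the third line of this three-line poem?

4

The third line: one(1) + road(1) + sleeps(1) + soon(1) = 4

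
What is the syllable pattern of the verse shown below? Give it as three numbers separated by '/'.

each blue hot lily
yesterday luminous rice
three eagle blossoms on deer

Line 1: each (1), blue (1), hot (1), lily (2) → 5
Line 2: yesterday (3), luminous (3), rice (1) → 7
Line 3: three (1), eagle (2), blossoms (2), on (1), deer (1) → 7

5/7/7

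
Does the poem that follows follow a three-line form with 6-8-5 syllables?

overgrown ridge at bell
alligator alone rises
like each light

Line 1: overgrown(3) + ridge(1) + at(1) + bell(1) = 6 ✓
Line 2: alligator(4) + alone(2) + rises(2) = 8 ✓
Line 3: like(1) + each(1) + light(1) = 3 (expected 5)

No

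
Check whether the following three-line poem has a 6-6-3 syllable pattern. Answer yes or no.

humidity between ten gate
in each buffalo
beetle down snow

Line 1: humidity (4), between (2), ten (1), gate (1) → 8 (expected 6)
Line 2: in (1), each (1), buffalo (3) → 5 (expected 6)
Line 3: beetle (2), down (1), snow (1) → 4 (expected 3)

No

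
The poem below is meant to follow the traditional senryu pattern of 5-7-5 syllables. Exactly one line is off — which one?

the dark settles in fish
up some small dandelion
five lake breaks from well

Line 1

Line 1: the (1), dark (1), settles (2), in (1), fish (1) → 6 (expected 5)
Line 2: up (1), some (1), small (1), dandelion (4) → 7 ✓
Line 3: five (1), lake (1), breaks (1), from (1), well (1) → 5 ✓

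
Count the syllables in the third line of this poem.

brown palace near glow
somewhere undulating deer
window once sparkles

The third line: "window once sparkles": 2+1+2 = 5

5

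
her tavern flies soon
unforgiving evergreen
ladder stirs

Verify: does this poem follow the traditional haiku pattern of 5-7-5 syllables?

No

Line 1: her (1), tavern (2), flies (1), soon (1) → 5 ✓
Line 2: unforgiving (4), evergreen (3) → 7 ✓
Line 3: ladder (2), stirs (1) → 3 (expected 5)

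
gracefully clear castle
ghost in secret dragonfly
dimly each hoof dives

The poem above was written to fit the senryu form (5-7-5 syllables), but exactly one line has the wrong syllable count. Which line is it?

Line 1

Line 1: gracefully (3), clear (1), castle (2) → 6 (expected 5)
Line 2: ghost (1), in (1), secret (2), dragonfly (3) → 7 ✓
Line 3: dimly (2), each (1), hoof (1), dives (1) → 5 ✓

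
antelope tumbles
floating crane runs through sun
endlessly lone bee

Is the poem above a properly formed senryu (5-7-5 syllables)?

No

Line 1: antelope(3) + tumbles(2) = 5 ✓
Line 2: floating(2) + crane(1) + runs(1) + through(1) + sun(1) = 6 (expected 7)
Line 3: endlessly(3) + lone(1) + bee(1) = 5 ✓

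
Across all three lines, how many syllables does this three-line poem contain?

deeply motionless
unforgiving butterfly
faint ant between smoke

Line 1: deeply (2), motionless (3) → 5
Line 2: unforgiving (4), butterfly (3) → 7
Line 3: faint (1), ant (1), between (2), smoke (1) → 5
Total: 5 + 7 + 5 = 17

17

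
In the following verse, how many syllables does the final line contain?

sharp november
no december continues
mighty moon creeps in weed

6

The final line: mighty (2), moon (1), creeps (1), in (1), weed (1) → 6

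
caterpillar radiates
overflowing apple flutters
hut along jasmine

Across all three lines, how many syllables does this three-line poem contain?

20

Line 1: "caterpillar radiates": 4+3 = 7
Line 2: "overflowing apple flutters": 4+2+2 = 8
Line 3: "hut along jasmine": 1+2+2 = 5
Total: 7 + 8 + 5 = 20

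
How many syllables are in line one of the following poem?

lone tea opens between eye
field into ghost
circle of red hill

Line one: lone(1) + tea(1) + opens(2) + between(2) + eye(1) = 7

7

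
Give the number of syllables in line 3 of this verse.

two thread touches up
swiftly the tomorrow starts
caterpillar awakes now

7

Line 3: caterpillar(4) + awakes(2) + now(1) = 7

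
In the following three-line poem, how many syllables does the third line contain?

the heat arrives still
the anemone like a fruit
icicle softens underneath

The third line: icicle (3), softens (2), underneath (3) → 8

8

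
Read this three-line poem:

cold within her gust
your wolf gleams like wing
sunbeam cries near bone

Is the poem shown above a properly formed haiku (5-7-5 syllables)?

Line 1: cold(1) + within(2) + her(1) + gust(1) = 5 ✓
Line 2: your(1) + wolf(1) + gleams(1) + like(1) + wing(1) = 5 (expected 7)
Line 3: sunbeam(2) + cries(1) + near(1) + bone(1) = 5 ✓

No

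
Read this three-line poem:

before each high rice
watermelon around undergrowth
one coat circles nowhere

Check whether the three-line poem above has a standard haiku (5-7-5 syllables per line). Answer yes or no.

No

Line 1: before (2), each (1), high (1), rice (1) → 5 ✓
Line 2: watermelon (4), around (2), undergrowth (3) → 9 (expected 7)
Line 3: one (1), coat (1), circles (2), nowhere (2) → 6 (expected 5)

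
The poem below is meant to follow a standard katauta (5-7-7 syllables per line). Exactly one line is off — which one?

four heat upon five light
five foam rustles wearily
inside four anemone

Line 1

Line 1: four (1), heat (1), upon (2), five (1), light (1) → 6 (expected 5)
Line 2: five (1), foam (1), rustles (2), wearily (3) → 7 ✓
Line 3: inside (2), four (1), anemone (4) → 7 ✓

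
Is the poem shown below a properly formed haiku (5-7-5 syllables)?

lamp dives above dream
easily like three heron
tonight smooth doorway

Yes

Line 1: lamp (1), dives (1), above (2), dream (1) → 5 ✓
Line 2: easily (3), like (1), three (1), heron (2) → 7 ✓
Line 3: tonight (2), smooth (1), doorway (2) → 5 ✓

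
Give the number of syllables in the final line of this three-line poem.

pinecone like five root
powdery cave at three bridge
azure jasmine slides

5

The final line: azure(2) + jasmine(2) + slides(1) = 5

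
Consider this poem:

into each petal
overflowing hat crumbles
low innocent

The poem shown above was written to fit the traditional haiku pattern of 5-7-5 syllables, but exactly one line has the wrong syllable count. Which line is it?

Line 1: into(2) + each(1) + petal(2) = 5 ✓
Line 2: overflowing(4) + hat(1) + crumbles(2) = 7 ✓
Line 3: low(1) + innocent(3) = 4 (expected 5)

Line 3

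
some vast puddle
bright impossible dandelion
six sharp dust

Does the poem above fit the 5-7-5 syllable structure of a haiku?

No

Line 1: "some vast puddle": 1+1+2 = 4 (expected 5)
Line 2: "bright impossible dandelion": 1+4+4 = 9 (expected 7)
Line 3: "six sharp dust": 1+1+1 = 3 (expected 5)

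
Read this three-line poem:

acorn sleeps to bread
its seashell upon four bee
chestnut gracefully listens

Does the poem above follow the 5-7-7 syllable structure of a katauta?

Line 1: "acorn sleeps to bread": 2+1+1+1 = 5 ✓
Line 2: "its seashell upon four bee": 1+2+2+1+1 = 7 ✓
Line 3: "chestnut gracefully listens": 2+3+2 = 7 ✓

Yes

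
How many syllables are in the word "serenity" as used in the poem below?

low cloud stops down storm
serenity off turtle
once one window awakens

4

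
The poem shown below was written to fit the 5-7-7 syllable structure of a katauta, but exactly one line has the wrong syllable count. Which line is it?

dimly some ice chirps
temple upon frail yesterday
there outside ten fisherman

Line 2

Line 1: dimly(2) + some(1) + ice(1) + chirps(1) = 5 ✓
Line 2: temple(2) + upon(2) + frail(1) + yesterday(3) = 8 (expected 7)
Line 3: there(1) + outside(2) + ten(1) + fisherman(3) = 7 ✓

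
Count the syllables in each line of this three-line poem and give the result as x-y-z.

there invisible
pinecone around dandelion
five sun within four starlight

Line 1: "there invisible": 1+4 = 5
Line 2: "pinecone around dandelion": 2+2+4 = 8
Line 3: "five sun within four starlight": 1+1+2+1+2 = 7

5-8-7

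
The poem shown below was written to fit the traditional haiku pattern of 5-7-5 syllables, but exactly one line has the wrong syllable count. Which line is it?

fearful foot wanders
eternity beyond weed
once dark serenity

The third line

Line 1: "fearful foot wanders": 2+1+2 = 5 ✓
Line 2: "eternity beyond weed": 4+2+1 = 7 ✓
Line 3: "once dark serenity": 1+1+4 = 6 (expected 5)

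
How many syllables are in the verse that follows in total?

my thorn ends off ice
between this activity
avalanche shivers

17

Line 1: my (1), thorn (1), ends (1), off (1), ice (1) → 5
Line 2: between (2), this (1), activity (4) → 7
Line 3: avalanche (3), shivers (2) → 5
Total: 5 + 7 + 5 = 17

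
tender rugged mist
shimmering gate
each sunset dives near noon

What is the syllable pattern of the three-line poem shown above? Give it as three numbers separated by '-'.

5-4-6

Line 1: tender (2), rugged (2), mist (1) → 5
Line 2: shimmering (3), gate (1) → 4
Line 3: each (1), sunset (2), dives (1), near (1), noon (1) → 6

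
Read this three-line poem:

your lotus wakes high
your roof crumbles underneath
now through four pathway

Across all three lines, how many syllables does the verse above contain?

17

Line 1: your (1), lotus (2), wakes (1), high (1) → 5
Line 2: your (1), roof (1), crumbles (2), underneath (3) → 7
Line 3: now (1), through (1), four (1), pathway (2) → 5
Total: 5 + 7 + 5 = 17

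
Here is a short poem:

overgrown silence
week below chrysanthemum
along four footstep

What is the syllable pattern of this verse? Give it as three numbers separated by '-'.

5-7-5

Line 1: overgrown (3), silence (2) → 5
Line 2: week (1), below (2), chrysanthemum (4) → 7
Line 3: along (2), four (1), footstep (2) → 5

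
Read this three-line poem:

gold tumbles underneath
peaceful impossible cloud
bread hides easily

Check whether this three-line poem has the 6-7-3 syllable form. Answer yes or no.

Line 1: "gold tumbles underneath": 1+2+3 = 6 ✓
Line 2: "peaceful impossible cloud": 2+4+1 = 7 ✓
Line 3: "bread hides easily": 1+1+3 = 5 (expected 3)

No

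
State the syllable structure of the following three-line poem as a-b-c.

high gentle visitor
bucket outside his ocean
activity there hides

6-7-6

Line 1: high(1) + gentle(2) + visitor(3) = 6
Line 2: bucket(2) + outside(2) + his(1) + ocean(2) = 7
Line 3: activity(4) + there(1) + hides(1) = 6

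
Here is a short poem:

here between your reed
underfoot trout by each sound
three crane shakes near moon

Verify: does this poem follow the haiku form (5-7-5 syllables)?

Line 1: here(1) + between(2) + your(1) + reed(1) = 5 ✓
Line 2: underfoot(3) + trout(1) + by(1) + each(1) + sound(1) = 7 ✓
Line 3: three(1) + crane(1) + shakes(1) + near(1) + moon(1) = 5 ✓

Yes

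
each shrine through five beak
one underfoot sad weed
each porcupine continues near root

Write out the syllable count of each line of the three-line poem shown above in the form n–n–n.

Line 1: "each shrine through five beak": 1+1+1+1+1 = 5
Line 2: "one underfoot sad weed": 1+3+1+1 = 6
Line 3: "each porcupine continues near root": 1+3+3+1+1 = 9

5–6–9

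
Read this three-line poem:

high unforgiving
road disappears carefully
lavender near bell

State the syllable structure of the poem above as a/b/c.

5/7/5

Line 1: high (1), unforgiving (4) → 5
Line 2: road (1), disappears (3), carefully (3) → 7
Line 3: lavender (3), near (1), bell (1) → 5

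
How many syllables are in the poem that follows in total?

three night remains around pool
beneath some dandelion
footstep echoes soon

19

Line 1: three (1), night (1), remains (2), around (2), pool (1) → 7
Line 2: beneath (2), some (1), dandelion (4) → 7
Line 3: footstep (2), echoes (2), soon (1) → 5
Total: 7 + 7 + 5 = 19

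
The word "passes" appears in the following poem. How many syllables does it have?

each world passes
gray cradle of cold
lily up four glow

2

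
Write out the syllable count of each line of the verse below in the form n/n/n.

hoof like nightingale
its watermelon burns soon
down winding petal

5/7/5

Line 1: hoof (1), like (1), nightingale (3) → 5
Line 2: its (1), watermelon (4), burns (1), soon (1) → 7
Line 3: down (1), winding (2), petal (2) → 5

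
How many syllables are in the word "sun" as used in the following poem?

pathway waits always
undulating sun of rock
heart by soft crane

1

"sun" has 1 syllable.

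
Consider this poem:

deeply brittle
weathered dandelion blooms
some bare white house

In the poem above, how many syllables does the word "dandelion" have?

4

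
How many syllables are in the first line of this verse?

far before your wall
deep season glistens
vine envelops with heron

5

The first line: "far before your wall": 1+2+1+1 = 5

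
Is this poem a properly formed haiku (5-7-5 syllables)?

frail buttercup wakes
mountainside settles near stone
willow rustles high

Yes

Line 1: "frail buttercup wakes": 1+3+1 = 5 ✓
Line 2: "mountainside settles near stone": 3+2+1+1 = 7 ✓
Line 3: "willow rustles high": 2+2+1 = 5 ✓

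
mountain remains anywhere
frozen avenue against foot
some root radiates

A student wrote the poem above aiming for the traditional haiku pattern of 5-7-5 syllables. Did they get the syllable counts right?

Line 1: "mountain remains anywhere": 2+2+3 = 7 (expected 5)
Line 2: "frozen avenue against foot": 2+3+2+1 = 8 (expected 7)
Line 3: "some root radiates": 1+1+3 = 5 ✓

No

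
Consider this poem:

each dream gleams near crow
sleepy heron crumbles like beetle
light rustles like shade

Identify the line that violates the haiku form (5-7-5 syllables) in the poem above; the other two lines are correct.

The second line

Line 1: each (1), dream (1), gleams (1), near (1), crow (1) → 5 ✓
Line 2: sleepy (2), heron (2), crumbles (2), like (1), beetle (2) → 9 (expected 7)
Line 3: light (1), rustles (2), like (1), shade (1) → 5 ✓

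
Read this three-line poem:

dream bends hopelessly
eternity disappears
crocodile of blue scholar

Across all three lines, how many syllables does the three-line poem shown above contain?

Line 1: dream (1), bends (1), hopelessly (3) → 5
Line 2: eternity (4), disappears (3) → 7
Line 3: crocodile (3), of (1), blue (1), scholar (2) → 7
Total: 5 + 7 + 7 = 19

19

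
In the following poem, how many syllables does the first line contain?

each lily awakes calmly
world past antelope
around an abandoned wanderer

The first line: each (1), lily (2), awakes (2), calmly (2) → 7

7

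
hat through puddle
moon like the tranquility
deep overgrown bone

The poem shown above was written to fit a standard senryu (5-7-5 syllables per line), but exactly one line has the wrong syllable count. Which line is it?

Line 1: "hat through puddle": 1+1+2 = 4 (expected 5)
Line 2: "moon like the tranquility": 1+1+1+4 = 7 ✓
Line 3: "deep overgrown bone": 1+3+1 = 5 ✓

The first line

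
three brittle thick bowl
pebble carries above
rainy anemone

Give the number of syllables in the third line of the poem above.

The third line: rainy (2), anemone (4) → 6

6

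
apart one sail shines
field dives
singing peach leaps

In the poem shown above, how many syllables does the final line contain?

The final line: "singing peach leaps": 2+1+1 = 4

4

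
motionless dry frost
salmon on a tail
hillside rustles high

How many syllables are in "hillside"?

2

"hillside" has 2 syllables.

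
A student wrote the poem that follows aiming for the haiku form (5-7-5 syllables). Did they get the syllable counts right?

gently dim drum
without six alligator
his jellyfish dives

Line 1: "gently dim drum": 2+1+1 = 4 (expected 5)
Line 2: "without six alligator": 2+1+4 = 7 ✓
Line 3: "his jellyfish dives": 1+3+1 = 5 ✓

No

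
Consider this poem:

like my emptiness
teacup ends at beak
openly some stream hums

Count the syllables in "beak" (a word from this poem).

1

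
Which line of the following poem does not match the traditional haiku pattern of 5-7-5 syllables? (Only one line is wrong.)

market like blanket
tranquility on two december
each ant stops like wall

Line 1: market (2), like (1), blanket (2) → 5 ✓
Line 2: tranquility (4), on (1), two (1), december (3) → 9 (expected 7)
Line 3: each (1), ant (1), stops (1), like (1), wall (1) → 5 ✓

Line 2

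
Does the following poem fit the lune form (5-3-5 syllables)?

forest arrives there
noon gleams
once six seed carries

No

Line 1: forest(2) + arrives(2) + there(1) = 5 ✓
Line 2: noon(1) + gleams(1) = 2 (expected 3)
Line 3: once(1) + six(1) + seed(1) + carries(2) = 5 ✓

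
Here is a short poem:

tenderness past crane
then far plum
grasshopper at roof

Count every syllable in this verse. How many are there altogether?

13

Line 1: tenderness (3), past (1), crane (1) → 5
Line 2: then (1), far (1), plum (1) → 3
Line 3: grasshopper (3), at (1), roof (1) → 5
Total: 5 + 3 + 5 = 13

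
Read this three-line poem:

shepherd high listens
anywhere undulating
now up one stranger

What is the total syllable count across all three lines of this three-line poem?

Line 1: shepherd(2) + high(1) + listens(2) = 5
Line 2: anywhere(3) + undulating(4) = 7
Line 3: now(1) + up(1) + one(1) + stranger(2) = 5
Total: 5 + 7 + 5 = 17

17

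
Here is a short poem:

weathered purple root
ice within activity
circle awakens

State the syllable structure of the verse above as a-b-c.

5-7-5

Line 1: "weathered purple root": 2+2+1 = 5
Line 2: "ice within activity": 1+2+4 = 7
Line 3: "circle awakens": 2+3 = 5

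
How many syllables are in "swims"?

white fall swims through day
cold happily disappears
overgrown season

1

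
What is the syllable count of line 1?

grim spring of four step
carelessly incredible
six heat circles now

5

Line 1: grim(1) + spring(1) + of(1) + four(1) + step(1) = 5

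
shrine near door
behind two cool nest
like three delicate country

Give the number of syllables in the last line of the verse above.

7

The last line: "like three delicate country": 1+1+3+2 = 7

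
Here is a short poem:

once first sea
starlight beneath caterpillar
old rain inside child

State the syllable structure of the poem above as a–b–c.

3–8–5

Line 1: once(1) + first(1) + sea(1) = 3
Line 2: starlight(2) + beneath(2) + caterpillar(4) = 8
Line 3: old(1) + rain(1) + inside(2) + child(1) = 5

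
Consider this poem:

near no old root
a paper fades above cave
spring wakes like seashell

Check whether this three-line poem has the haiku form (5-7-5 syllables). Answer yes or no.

No

Line 1: "near no old root": 1+1+1+1 = 4 (expected 5)
Line 2: "a paper fades above cave": 1+2+1+2+1 = 7 ✓
Line 3: "spring wakes like seashell": 1+1+1+2 = 5 ✓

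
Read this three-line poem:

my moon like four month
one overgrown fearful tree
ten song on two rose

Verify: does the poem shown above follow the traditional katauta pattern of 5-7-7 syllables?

Line 1: my (1), moon (1), like (1), four (1), month (1) → 5 ✓
Line 2: one (1), overgrown (3), fearful (2), tree (1) → 7 ✓
Line 3: ten (1), song (1), on (1), two (1), rose (1) → 5 (expected 7)

No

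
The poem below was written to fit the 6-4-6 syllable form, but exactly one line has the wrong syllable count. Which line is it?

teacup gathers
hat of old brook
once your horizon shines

The first line

Line 1: teacup (2), gathers (2) → 4 (expected 6)
Line 2: hat (1), of (1), old (1), brook (1) → 4 ✓
Line 3: once (1), your (1), horizon (3), shines (1) → 6 ✓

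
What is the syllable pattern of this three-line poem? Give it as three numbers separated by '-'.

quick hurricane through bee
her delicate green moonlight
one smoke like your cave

6-7-5

Line 1: quick (1), hurricane (3), through (1), bee (1) → 6
Line 2: her (1), delicate (3), green (1), moonlight (2) → 7
Line 3: one (1), smoke (1), like (1), your (1), cave (1) → 5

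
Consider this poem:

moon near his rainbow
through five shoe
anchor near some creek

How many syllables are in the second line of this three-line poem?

3

The second line: through (1), five (1), shoe (1) → 3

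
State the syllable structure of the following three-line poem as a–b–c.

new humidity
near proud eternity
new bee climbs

Line 1: new (1), humidity (4) → 5
Line 2: near (1), proud (1), eternity (4) → 6
Line 3: new (1), bee (1), climbs (1) → 3

5–6–3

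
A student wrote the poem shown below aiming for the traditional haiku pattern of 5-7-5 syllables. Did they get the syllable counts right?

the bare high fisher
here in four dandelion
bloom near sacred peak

Line 1: the (1), bare (1), high (1), fisher (2) → 5 ✓
Line 2: here (1), in (1), four (1), dandelion (4) → 7 ✓
Line 3: bloom (1), near (1), sacred (2), peak (1) → 5 ✓

Yes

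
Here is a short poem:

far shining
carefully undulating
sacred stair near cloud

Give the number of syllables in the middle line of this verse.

The middle line: "carefully undulating": 3+4 = 7

7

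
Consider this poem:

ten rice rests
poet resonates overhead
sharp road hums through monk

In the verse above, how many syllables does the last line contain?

The last line: "sharp road hums through monk": 1+1+1+1+1 = 5

5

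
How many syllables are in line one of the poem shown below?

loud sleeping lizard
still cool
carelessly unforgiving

5

Line one: loud (1), sleeping (2), lizard (2) → 5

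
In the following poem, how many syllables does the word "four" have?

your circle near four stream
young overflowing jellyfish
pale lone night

1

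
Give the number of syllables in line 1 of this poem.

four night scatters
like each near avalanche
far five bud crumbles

4

Line 1: four(1) + night(1) + scatters(2) = 4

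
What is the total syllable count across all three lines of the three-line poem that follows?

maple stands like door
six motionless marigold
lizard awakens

Line 1: maple(2) + stands(1) + like(1) + door(1) = 5
Line 2: six(1) + motionless(3) + marigold(3) = 7
Line 3: lizard(2) + awakens(3) = 5
Total: 5 + 7 + 5 = 17

17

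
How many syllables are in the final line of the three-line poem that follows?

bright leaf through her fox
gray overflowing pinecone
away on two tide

5

The final line: away (2), on (1), two (1), tide (1) → 5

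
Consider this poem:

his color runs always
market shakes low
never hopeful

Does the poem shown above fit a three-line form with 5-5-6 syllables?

Line 1: "his color runs always": 1+2+1+2 = 6 (expected 5)
Line 2: "market shakes low": 2+1+1 = 4 (expected 5)
Line 3: "never hopeful": 2+2 = 4 (expected 6)

No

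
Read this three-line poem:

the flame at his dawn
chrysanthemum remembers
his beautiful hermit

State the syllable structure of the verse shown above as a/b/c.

5/7/6

Line 1: the (1), flame (1), at (1), his (1), dawn (1) → 5
Line 2: chrysanthemum (4), remembers (3) → 7
Line 3: his (1), beautiful (3), hermit (2) → 6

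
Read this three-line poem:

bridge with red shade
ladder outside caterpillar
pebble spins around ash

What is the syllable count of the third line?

The third line: pebble(2) + spins(1) + around(2) + ash(1) = 6

6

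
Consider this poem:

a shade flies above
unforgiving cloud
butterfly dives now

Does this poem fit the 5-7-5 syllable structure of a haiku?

No

Line 1: a(1) + shade(1) + flies(1) + above(2) = 5 ✓
Line 2: unforgiving(4) + cloud(1) = 5 (expected 7)
Line 3: butterfly(3) + dives(1) + now(1) = 5 ✓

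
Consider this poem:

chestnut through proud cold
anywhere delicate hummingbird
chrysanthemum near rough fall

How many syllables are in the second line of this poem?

9

The second line: "anywhere delicate hummingbird": 3+3+3 = 9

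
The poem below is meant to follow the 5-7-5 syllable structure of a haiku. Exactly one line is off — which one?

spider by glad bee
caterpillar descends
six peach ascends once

The second line

Line 1: spider(2) + by(1) + glad(1) + bee(1) = 5 ✓
Line 2: caterpillar(4) + descends(2) = 6 (expected 7)
Line 3: six(1) + peach(1) + ascends(2) + once(1) = 5 ✓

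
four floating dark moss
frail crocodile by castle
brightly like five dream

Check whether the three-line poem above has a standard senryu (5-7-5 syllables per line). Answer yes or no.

Line 1: "four floating dark moss": 1+2+1+1 = 5 ✓
Line 2: "frail crocodile by castle": 1+3+1+2 = 7 ✓
Line 3: "brightly like five dream": 2+1+1+1 = 5 ✓

Yes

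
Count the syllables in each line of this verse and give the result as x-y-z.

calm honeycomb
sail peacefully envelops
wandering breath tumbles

4-7-6

Line 1: "calm honeycomb": 1+3 = 4
Line 2: "sail peacefully envelops": 1+3+3 = 7
Line 3: "wandering breath tumbles": 3+1+2 = 6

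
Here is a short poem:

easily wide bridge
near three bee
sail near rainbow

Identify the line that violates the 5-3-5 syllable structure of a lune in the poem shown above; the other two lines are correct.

The third line

Line 1: "easily wide bridge": 3+1+1 = 5 ✓
Line 2: "near three bee": 1+1+1 = 3 ✓
Line 3: "sail near rainbow": 1+1+2 = 4 (expected 5)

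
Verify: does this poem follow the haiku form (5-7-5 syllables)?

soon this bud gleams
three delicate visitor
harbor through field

No

Line 1: "soon this bud gleams": 1+1+1+1 = 4 (expected 5)
Line 2: "three delicate visitor": 1+3+3 = 7 ✓
Line 3: "harbor through field": 2+1+1 = 4 (expected 5)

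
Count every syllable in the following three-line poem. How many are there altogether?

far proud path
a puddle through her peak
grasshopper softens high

15

Line 1: far (1), proud (1), path (1) → 3
Line 2: a (1), puddle (2), through (1), her (1), peak (1) → 6
Line 3: grasshopper (3), softens (2), high (1) → 6
Total: 3 + 6 + 6 = 15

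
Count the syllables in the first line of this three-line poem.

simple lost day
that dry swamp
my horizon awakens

4

The first line: simple (2), lost (1), day (1) → 4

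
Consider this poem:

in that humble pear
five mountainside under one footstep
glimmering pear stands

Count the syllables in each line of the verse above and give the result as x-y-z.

Line 1: in(1) + that(1) + humble(2) + pear(1) = 5
Line 2: five(1) + mountainside(3) + under(2) + one(1) + footstep(2) = 9
Line 3: glimmering(3) + pear(1) + stands(1) = 5

5-9-5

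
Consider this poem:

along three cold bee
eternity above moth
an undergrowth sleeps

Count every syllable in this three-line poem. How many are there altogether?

17

Line 1: along(2) + three(1) + cold(1) + bee(1) = 5
Line 2: eternity(4) + above(2) + moth(1) = 7
Line 3: an(1) + undergrowth(3) + sleeps(1) = 5
Total: 5 + 7 + 5 = 17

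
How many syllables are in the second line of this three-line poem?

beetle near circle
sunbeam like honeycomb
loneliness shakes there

6

The second line: sunbeam(2) + like(1) + honeycomb(3) = 6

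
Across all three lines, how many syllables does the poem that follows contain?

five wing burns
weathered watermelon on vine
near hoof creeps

Line 1: five (1), wing (1), burns (1) → 3
Line 2: weathered (2), watermelon (4), on (1), vine (1) → 8
Line 3: near (1), hoof (1), creeps (1) → 3
Total: 3 + 8 + 3 = 14

14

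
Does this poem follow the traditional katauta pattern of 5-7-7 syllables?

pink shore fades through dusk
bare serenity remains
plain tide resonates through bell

Yes

Line 1: pink(1) + shore(1) + fades(1) + through(1) + dusk(1) = 5 ✓
Line 2: bare(1) + serenity(4) + remains(2) = 7 ✓
Line 3: plain(1) + tide(1) + resonates(3) + through(1) + bell(1) = 7 ✓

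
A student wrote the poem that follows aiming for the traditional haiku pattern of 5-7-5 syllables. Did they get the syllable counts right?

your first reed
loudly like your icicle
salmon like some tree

Line 1: your (1), first (1), reed (1) → 3 (expected 5)
Line 2: loudly (2), like (1), your (1), icicle (3) → 7 ✓
Line 3: salmon (2), like (1), some (1), tree (1) → 5 ✓

No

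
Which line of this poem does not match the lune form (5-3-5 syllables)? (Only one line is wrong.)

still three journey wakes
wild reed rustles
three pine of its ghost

Line 1: still (1), three (1), journey (2), wakes (1) → 5 ✓
Line 2: wild (1), reed (1), rustles (2) → 4 (expected 3)
Line 3: three (1), pine (1), of (1), its (1), ghost (1) → 5 ✓

Line 2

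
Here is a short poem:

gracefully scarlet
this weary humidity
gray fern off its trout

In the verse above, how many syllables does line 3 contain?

Line 3: gray(1) + fern(1) + off(1) + its(1) + trout(1) = 5

5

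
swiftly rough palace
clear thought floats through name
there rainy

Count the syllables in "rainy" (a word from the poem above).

2

"rainy" has 2 syllables.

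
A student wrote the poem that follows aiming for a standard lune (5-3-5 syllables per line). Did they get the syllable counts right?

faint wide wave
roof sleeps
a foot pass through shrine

Line 1: faint (1), wide (1), wave (1) → 3 (expected 5)
Line 2: roof (1), sleeps (1) → 2 (expected 3)
Line 3: a (1), foot (1), pass (1), through (1), shrine (1) → 5 ✓

No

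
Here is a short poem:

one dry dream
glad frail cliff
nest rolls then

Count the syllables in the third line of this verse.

The third line: nest(1) + rolls(1) + then(1) = 3

3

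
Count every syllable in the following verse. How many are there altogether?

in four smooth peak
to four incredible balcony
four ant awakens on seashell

Line 1: in (1), four (1), smooth (1), peak (1) → 4
Line 2: to (1), four (1), incredible (4), balcony (3) → 9
Line 3: four (1), ant (1), awakens (3), on (1), seashell (2) → 8
Total: 4 + 9 + 8 = 21

21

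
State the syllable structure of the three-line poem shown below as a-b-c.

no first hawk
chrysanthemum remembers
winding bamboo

Line 1: no(1) + first(1) + hawk(1) = 3
Line 2: chrysanthemum(4) + remembers(3) = 7
Line 3: winding(2) + bamboo(2) = 4

3-7-4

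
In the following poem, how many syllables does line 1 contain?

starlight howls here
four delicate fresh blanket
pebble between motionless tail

4

Line 1: starlight (2), howls (1), here (1) → 4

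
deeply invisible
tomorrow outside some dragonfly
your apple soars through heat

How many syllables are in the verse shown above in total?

21

Line 1: deeply(2) + invisible(4) = 6
Line 2: tomorrow(3) + outside(2) + some(1) + dragonfly(3) = 9
Line 3: your(1) + apple(2) + soars(1) + through(1) + heat(1) = 6
Total: 6 + 9 + 6 = 21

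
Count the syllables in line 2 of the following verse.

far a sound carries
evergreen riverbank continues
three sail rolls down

9

Line 2: evergreen (3), riverbank (3), continues (3) → 9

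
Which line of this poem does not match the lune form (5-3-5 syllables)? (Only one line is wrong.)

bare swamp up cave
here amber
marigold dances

Line 1: "bare swamp up cave": 1+1+1+1 = 4 (expected 5)
Line 2: "here amber": 1+2 = 3 ✓
Line 3: "marigold dances": 3+2 = 5 ✓

Line 1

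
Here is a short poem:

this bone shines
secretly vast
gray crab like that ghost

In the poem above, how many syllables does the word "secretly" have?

3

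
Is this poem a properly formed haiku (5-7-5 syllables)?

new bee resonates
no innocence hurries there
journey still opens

Line 1: "new bee resonates": 1+1+3 = 5 ✓
Line 2: "no innocence hurries there": 1+3+2+1 = 7 ✓
Line 3: "journey still opens": 2+1+2 = 5 ✓

Yes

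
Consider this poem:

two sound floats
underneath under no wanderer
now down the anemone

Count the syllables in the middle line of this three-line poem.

The middle line: "underneath under no wanderer": 3+2+1+3 = 9

9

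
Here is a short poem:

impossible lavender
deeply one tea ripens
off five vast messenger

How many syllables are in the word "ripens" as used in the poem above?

2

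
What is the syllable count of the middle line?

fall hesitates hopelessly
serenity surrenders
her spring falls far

The middle line: serenity(4) + surrenders(3) = 7

7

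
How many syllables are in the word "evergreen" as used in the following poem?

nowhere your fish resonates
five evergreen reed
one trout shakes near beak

3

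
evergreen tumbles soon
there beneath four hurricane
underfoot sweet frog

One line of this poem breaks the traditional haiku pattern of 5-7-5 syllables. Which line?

Line 1: evergreen (3), tumbles (2), soon (1) → 6 (expected 5)
Line 2: there (1), beneath (2), four (1), hurricane (3) → 7 ✓
Line 3: underfoot (3), sweet (1), frog (1) → 5 ✓

Line 1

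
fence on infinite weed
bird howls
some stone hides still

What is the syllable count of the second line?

The second line: bird (1), howls (1) → 2

2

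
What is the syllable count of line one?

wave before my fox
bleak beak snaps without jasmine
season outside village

5

Line one: "wave before my fox": 1+2+1+1 = 5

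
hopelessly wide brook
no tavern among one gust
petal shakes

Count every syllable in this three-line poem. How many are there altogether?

Line 1: hopelessly (3), wide (1), brook (1) → 5
Line 2: no (1), tavern (2), among (2), one (1), gust (1) → 7
Line 3: petal (2), shakes (1) → 3
Total: 5 + 7 + 3 = 15

15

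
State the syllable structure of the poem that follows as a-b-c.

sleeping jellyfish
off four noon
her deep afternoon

5-3-5

Line 1: sleeping (2), jellyfish (3) → 5
Line 2: off (1), four (1), noon (1) → 3
Line 3: her (1), deep (1), afternoon (3) → 5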